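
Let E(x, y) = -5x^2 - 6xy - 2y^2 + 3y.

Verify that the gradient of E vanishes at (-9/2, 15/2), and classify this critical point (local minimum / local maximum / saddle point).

local maximum

∇E = (-10x - 6y, -6x - 4y + 3); substituting (-9/2, 15/2) gives ∇E = (0, 0), so (-9/2, 15/2) is indeed a critical point.
The Hessian of E is constant: H = [[-10, -6], [-6, -4]].
det(H) = (-10)·(-4) − (-6)² = 4.
det(H) > 0 and tr(H) = -14 < 0, so H is negative definite and the point is a local maximum.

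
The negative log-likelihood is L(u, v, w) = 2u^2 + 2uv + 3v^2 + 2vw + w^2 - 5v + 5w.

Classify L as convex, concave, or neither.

convex

L is quadratic, so its Hessian is the constant matrix H = [[4, 2, 0], [2, 6, 2], [0, 2, 2]].
Leading principal minors: 4, 20, 24.
All positive ⇒ H ≻ 0 ⇒ convex.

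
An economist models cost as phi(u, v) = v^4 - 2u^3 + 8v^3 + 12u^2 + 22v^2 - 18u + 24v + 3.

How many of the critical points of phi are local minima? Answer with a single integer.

phi separates as a function of u plus a function of v, so ∇phi=0 decouples.
∂phi/∂u = -6(u - 3)(u - 1) = 0 at u ∈ {1, 3}; ∂phi/∂v = 4(v + 1)(v + 2)(v + 3) = 0 at v ∈ {-3, -2, -1}.
The Hessian is diagonal: diag(phi_uu, phi_vv). Second derivatives: phi_uu(1)=12, phi_uu(3)=-12; phi_vv(-3)=8, phi_vv(-2)=-4, phi_vv(-1)=8.
Local minima occur where both diagonal entries positive: (1, -3), (1, -1). Count: 2.

2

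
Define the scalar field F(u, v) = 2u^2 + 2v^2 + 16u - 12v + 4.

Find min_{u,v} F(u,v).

F(u,v) separates as P(u) + Q(v) + 4, so its minimum is min P + min Q + 4.
P'(u) = 4u + 16 vanishes at u ∈ {-4}; Q'(v) = 4v - 12 vanishes at v ∈ {3}.
Local minima of P (where P''>0): P(-4)=-32. Local minima of Q: Q(3)=-18.
So the global minimum of F is P(-4) + Q(3) + 4 = -32 − 18 + 4 = -46, attained at (-4, 3).

-46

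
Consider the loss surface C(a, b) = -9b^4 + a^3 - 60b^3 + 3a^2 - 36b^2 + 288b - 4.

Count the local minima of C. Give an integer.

1

C separates as a function of a plus a function of b, so ∇C=0 decouples.
∂C/∂a = 3a(a + 2) = 0 at a ∈ {-2, 0}; ∂C/∂b = -36(b - 1)(b + 2)(b + 4) = 0 at b ∈ {-4, -2, 1}.
The Hessian is diagonal: diag(C_aa, C_bb). Second derivatives: C_aa(-2)=-6, C_aa(0)=6; C_bb(-4)=-360, C_bb(-2)=216, C_bb(1)=-540.
Local minima occur where both diagonal entries positive: (0, -2). Count: 1.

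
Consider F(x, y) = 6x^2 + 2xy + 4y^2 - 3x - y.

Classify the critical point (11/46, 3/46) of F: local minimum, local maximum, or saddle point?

The Hessian of F is constant: H = [[12, 2], [2, 8]].
det(H) = 12·8 − 2² = 92.
det(H) > 0 and tr(H) = 20 > 0, so H is positive definite and the point is a local minimum.

local minimum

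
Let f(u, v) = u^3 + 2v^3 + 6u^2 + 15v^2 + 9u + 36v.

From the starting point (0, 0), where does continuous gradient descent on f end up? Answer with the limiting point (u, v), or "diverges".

(-1, -2)

f is separable, so gradient descent decouples: u follows -∂f/∂u, v follows -∂f/∂v.
∂f/∂u = 3(u + 1)(u + 3); at u=0 this is 9, so u decreases.
∂f/∂v = 6(v + 2)(v + 3); at v=0 this is 36, so v decreases.
u converges to its nearest critical value -1 (a local min of the u-part); v converges to -2. The iterate converges to (-1, -2).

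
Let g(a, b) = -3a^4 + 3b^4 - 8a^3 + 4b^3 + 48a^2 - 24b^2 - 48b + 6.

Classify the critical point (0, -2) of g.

local minimum

The mixed partial ∂²g/∂a∂b is 0, so the Hessian at any point is diag(g_aa, g_bb) = diag(12(-3a^2 - 4a + 8), 12(3b^2 + 2b - 4)).
At (0, -2): H = diag(96, 48).
Both eigenvalues are positive, so H is positive definite: a local minimum.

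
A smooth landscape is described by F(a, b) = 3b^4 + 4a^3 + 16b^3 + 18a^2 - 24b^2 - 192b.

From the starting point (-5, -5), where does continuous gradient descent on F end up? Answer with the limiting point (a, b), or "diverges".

diverges

F is separable, so gradient descent decouples: a follows -∂F/∂a, b follows -∂F/∂b.
∂F/∂a = 12a(a + 3); at a=-5 this is 120, so a decreases.
∂F/∂b = 12(b - 2)(b + 2)(b + 4); at b=-5 this is -252, so b increases.
The a-coordinate has no critical point in that direction and runs off to infinity.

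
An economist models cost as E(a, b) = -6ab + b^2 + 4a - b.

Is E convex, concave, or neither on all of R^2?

E is quadratic, so its Hessian is the constant matrix H = [[0, -6], [-6, 2]].
det(H) = -36, tr(H) = 2.
det(H) < 0, so H is indefinite: neither convex nor concave.

neither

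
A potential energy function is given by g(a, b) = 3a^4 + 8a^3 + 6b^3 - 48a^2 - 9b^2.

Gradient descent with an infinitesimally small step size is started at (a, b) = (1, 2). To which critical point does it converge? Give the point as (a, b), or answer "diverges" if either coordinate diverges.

(2, 1)

g is separable, so gradient descent decouples: a follows -∂g/∂a, b follows -∂g/∂b.
∂g/∂a = 12a(a - 2)(a + 4); at a=1 this is -60, so a increases.
∂g/∂b = 18b(b - 1); at b=2 this is 36, so b decreases.
a converges to its nearest critical value 2 (a local min of the a-part); b converges to 1. The iterate converges to (2, 1).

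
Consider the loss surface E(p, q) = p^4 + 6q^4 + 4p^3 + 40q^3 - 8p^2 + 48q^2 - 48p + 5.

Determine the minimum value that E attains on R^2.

E(p,q) separates as A(p) + B(q) + 5, so its minimum is min A + min B + 5.
A'(p) = 4(p - 2)(p + 2)(p + 3) vanishes at p ∈ {-3, -2, 2}; B'(q) = 24q(q + 1)(q + 4) vanishes at q ∈ {-4, -1, 0}.
Local minima of A (where A''>0): A(-3)=45, A(2)=-80. Local minima of B: B(-4)=-256, B(0)=0.
So the global minimum of E is A(2) + B(-4) + 5 = -80 − 256 + 5 = -331, attained at (2, -4).

-331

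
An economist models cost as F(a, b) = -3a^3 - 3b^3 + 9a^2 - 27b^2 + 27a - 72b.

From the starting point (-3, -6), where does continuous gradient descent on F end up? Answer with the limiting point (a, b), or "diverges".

F is separable, so gradient descent decouples: a follows -∂F/∂a, b follows -∂F/∂b.
∂F/∂a = -9(a - 3)(a + 1); at a=-3 this is -108, so a increases.
∂F/∂b = -9(b + 2)(b + 4); at b=-6 this is -72, so b increases.
a converges to its nearest critical value -1 (a local min of the a-part); b converges to -4. The iterate converges to (-1, -4).

(-1, -4)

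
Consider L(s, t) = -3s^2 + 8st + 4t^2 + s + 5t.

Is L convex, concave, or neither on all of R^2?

L is quadratic, so its Hessian is the constant matrix H = [[-6, 8], [8, 8]].
det(H) = -112, tr(H) = 2.
det(H) < 0, so H is indefinite: neither convex nor concave.

neither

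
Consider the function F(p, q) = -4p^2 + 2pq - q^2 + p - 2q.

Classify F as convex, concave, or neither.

F is quadratic, so its Hessian is the constant matrix H = [[-8, 2], [2, -2]].
det(H) = 12, tr(H) = -10.
det(H) > 0 and tr(H) < 0, so H is negative definite everywhere: concave.

concave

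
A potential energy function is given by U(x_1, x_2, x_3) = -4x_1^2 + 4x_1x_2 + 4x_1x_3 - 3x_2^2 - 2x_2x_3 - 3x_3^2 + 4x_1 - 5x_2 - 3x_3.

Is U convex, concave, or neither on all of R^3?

U is quadratic, so its Hessian is the constant matrix H = [[-8, 4, 4], [4, -6, -2], [4, -2, -6]].
Leading principal minors: -8, 32, -128.
Signs alternate −, +, − ⇒ H ≺ 0 ⇒ concave.

concave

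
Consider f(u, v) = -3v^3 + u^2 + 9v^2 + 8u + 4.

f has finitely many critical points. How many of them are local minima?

f separates as a function of u plus a function of v, so ∇f=0 decouples.
∂f/∂u = 2(u + 4) = 0 at u ∈ {-4}; ∂f/∂v = -9v(v - 2) = 0 at v ∈ {0, 2}.
The Hessian is diagonal: diag(f_uu, f_vv). Second derivatives: f_uu(-4)=2; f_vv(0)=18, f_vv(2)=-18.
Local minima occur where both diagonal entries positive: (-4, 0). Count: 1.

1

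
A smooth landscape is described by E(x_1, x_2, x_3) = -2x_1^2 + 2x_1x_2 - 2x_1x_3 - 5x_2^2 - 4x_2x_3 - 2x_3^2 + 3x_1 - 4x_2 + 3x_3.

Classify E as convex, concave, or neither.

concave

E is quadratic, so its Hessian is the constant matrix H = [[-4, 2, -2], [2, -10, -4], [-2, -4, -4]].
Leading principal minors: -4, 36, -8.
Signs alternate −, +, − ⇒ H ≺ 0 ⇒ concave.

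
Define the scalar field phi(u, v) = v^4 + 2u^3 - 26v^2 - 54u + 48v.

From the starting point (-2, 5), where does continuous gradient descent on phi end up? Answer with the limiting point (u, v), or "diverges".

(3, 3)

phi is separable, so gradient descent decouples: u follows -∂phi/∂u, v follows -∂phi/∂v.
∂phi/∂u = 6(u - 3)(u + 3); at u=-2 this is -30, so u increases.
∂phi/∂v = 4(v - 3)(v - 1)(v + 4); at v=5 this is 288, so v decreases.
u converges to its nearest critical value 3 (a local min of the u-part); v converges to 3. The iterate converges to (3, 3).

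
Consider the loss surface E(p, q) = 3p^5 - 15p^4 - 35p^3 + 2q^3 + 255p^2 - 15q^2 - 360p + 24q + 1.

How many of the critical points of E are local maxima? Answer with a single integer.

E separates as a function of p plus a function of q, so ∇E=0 decouples.
∂E/∂p = 15(p - 4)(p - 2)(p - 1)(p + 3) = 0 at p ∈ {-3, 1, 2, 4}; ∂E/∂q = 6(q - 4)(q - 1) = 0 at q ∈ {1, 4}.
The Hessian is diagonal: diag(E_pp, E_qq). Second derivatives: E_pp(-3)=-2100, E_pp(1)=180, E_pp(2)=-150, E_pp(4)=630; E_qq(1)=-18, E_qq(4)=18.
Local maxima occur where both diagonal entries negative: (-3, 1), (2, 1). Count: 2.

2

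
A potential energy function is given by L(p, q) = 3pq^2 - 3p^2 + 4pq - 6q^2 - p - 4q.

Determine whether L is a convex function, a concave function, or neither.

neither

The term 3pq^2 is cubic, so the Hessian is not constant.
∂²L/∂q² = 6p - 12, which takes both signs as p varies (negative for sufficiently negative p). A diagonal entry of the Hessian changing sign means the Hessian is neither positive- nor negative-semidefinite on all of R^2.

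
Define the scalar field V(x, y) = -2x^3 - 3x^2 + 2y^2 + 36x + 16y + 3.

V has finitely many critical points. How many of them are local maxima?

V separates as a function of x plus a function of y, so ∇V=0 decouples.
∂V/∂x = -6(x - 2)(x + 3) = 0 at x ∈ {-3, 2}; ∂V/∂y = 4(y + 4) = 0 at y ∈ {-4}.
The Hessian is diagonal: diag(V_xx, V_yy). Second derivatives: V_xx(-3)=30, V_xx(2)=-30; V_yy(-4)=4.
Local maxima occur where both diagonal entries negative: none. Count: 0.

0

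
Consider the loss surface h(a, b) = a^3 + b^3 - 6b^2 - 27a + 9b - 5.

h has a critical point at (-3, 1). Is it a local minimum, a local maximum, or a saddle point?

The mixed partial ∂²h/∂a∂b is 0, so the Hessian at any point is diag(h_aa, h_bb) = diag(6a, 6(b - 2)).
At (-3, 1): H = diag(-18, -6).
Both eigenvalues are negative, so H is negative definite: a local maximum.

local maximum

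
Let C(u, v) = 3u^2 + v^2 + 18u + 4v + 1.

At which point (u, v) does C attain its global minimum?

(-3, -2)

C(u,v) separates as P(u) + Q(v) + 1, so its minimum is min P + min Q + 1.
P'(u) = 6u + 18 vanishes at u ∈ {-3}; Q'(v) = 2v + 4 vanishes at v ∈ {-2}.
Local minima of P (where P''>0): P(-3)=-27. Local minima of Q: Q(-2)=-4.
So the global minimum of C is P(-3) + Q(-2) + 1 = -27 − 4 + 1 = -30, attained at (-3, -2).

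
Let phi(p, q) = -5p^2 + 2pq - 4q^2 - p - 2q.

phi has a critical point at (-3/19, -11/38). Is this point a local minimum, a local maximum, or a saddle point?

local maximum

The Hessian of phi is constant: H = [[-10, 2], [2, -8]].
det(H) = (-10)·(-8) − 2² = 76.
det(H) > 0 and tr(H) = -18 < 0, so H is negative definite and the point is a local maximum.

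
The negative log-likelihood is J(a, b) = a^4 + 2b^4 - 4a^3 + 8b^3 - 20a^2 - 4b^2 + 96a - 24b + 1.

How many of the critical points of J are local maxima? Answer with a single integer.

1

J separates as a function of a plus a function of b, so ∇J=0 decouples.
∂J/∂a = 4(a - 4)(a - 2)(a + 3) = 0 at a ∈ {-3, 2, 4}; ∂J/∂b = 8(b - 1)(b + 1)(b + 3) = 0 at b ∈ {-3, -1, 1}.
The Hessian is diagonal: diag(J_aa, J_bb). Second derivatives: J_aa(-3)=140, J_aa(2)=-40, J_aa(4)=56; J_bb(-3)=64, J_bb(-1)=-32, J_bb(1)=64.
Local maxima occur where both diagonal entries negative: (2, -1). Count: 1.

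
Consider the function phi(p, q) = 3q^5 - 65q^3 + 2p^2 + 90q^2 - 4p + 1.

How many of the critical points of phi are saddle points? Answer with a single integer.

2

phi separates as a function of p plus a function of q, so ∇phi=0 decouples.
∂phi/∂p = 4(p - 1) = 0 at p ∈ {1}; ∂phi/∂q = 15q(q - 3)(q - 1)(q + 4) = 0 at q ∈ {-4, 0, 1, 3}.
The Hessian is diagonal: diag(phi_pp, phi_qq). Second derivatives: phi_pp(1)=4; phi_qq(-4)=-2100, phi_qq(0)=180, phi_qq(1)=-150, phi_qq(3)=630.
Saddle points occur where the two diagonal entries have opposite signs: (1, -4), (1, 1). Count: 2.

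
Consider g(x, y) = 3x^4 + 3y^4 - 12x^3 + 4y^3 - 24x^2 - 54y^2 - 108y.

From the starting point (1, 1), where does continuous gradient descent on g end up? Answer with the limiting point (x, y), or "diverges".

g is separable, so gradient descent decouples: x follows -∂g/∂x, y follows -∂g/∂y.
∂g/∂x = 12x(x - 4)(x + 1); at x=1 this is -72, so x increases.
∂g/∂y = 12(y - 3)(y + 1)(y + 3); at y=1 this is -192, so y increases.
x converges to its nearest critical value 4 (a local min of the x-part); y converges to 3. The iterate converges to (4, 3).

(4, 3)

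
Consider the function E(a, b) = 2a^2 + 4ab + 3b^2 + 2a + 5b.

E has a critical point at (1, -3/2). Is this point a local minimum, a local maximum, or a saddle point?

The Hessian of E is constant: H = [[4, 4], [4, 6]].
det(H) = 4·6 − 4² = 8.
det(H) > 0 and tr(H) = 10 > 0, so H is positive definite and the point is a local minimum.

local minimum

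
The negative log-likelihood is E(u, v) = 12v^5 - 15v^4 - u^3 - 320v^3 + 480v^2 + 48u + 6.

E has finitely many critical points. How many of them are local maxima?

E separates as a function of u plus a function of v, so ∇E=0 decouples.
∂E/∂u = -3(u - 4)(u + 4) = 0 at u ∈ {-4, 4}; ∂E/∂v = 60v(v - 4)(v - 1)(v + 4) = 0 at v ∈ {-4, 0, 1, 4}.
The Hessian is diagonal: diag(E_uu, E_vv). Second derivatives: E_uu(-4)=24, E_uu(4)=-24; E_vv(-4)=-9600, E_vv(0)=960, E_vv(1)=-900, E_vv(4)=5760.
Local maxima occur where both diagonal entries negative: (4, -4), (4, 1). Count: 2.

2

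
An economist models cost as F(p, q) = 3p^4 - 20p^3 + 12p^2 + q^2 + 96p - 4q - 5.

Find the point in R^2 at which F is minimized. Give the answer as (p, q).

F(p,q) separates as A(p) + B(q) − 5, so its minimum is min A + min B − 5.
A'(p) = 12(p - 4)(p - 2)(p + 1) vanishes at p ∈ {-1, 2, 4}; B'(q) = 2q - 4 vanishes at q ∈ {2}.
Local minima of A (where A''>0): A(-1)=-61, A(4)=64. Local minima of B: B(2)=-4.
So the global minimum of F is A(-1) + B(2) − 5 = -61 − 4 − 5 = -70, attained at (-1, 2).

(-1, 2)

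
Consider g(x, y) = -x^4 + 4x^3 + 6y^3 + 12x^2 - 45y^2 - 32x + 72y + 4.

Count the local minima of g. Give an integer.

1

g separates as a function of x plus a function of y, so ∇g=0 decouples.
∂g/∂x = -4(x - 4)(x - 1)(x + 2) = 0 at x ∈ {-2, 1, 4}; ∂g/∂y = 18(y - 4)(y - 1) = 0 at y ∈ {1, 4}.
The Hessian is diagonal: diag(g_xx, g_yy). Second derivatives: g_xx(-2)=-72, g_xx(1)=36, g_xx(4)=-72; g_yy(1)=-54, g_yy(4)=54.
Local minima occur where both diagonal entries positive: (1, 4). Count: 1.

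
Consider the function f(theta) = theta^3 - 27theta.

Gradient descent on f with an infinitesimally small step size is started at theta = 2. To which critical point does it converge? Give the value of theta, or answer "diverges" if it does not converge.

3

f'(theta) = 3(theta - 3)(theta + 3), so f'(2) = -15.
Gradient descent moves in the -f' direction, i.e. theta is increasing.
The nearest critical point in that direction is theta = 3, where f'' = 18 > 0 (a local minimum). The iterate converges there.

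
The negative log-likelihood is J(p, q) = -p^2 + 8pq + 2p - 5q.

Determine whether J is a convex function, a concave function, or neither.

J is quadratic, so its Hessian is the constant matrix H = [[-2, 8], [8, 0]].
det(H) = -64, tr(H) = -2.
det(H) < 0, so H is indefinite: neither convex nor concave.

neither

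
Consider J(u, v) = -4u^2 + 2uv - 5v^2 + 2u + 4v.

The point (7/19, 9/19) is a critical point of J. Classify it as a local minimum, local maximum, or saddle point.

The Hessian of J is constant: H = [[-8, 2], [2, -10]].
det(H) = (-8)·(-10) − 2² = 76.
det(H) > 0 and tr(H) = -18 < 0, so H is negative definite and the point is a local maximum.

local maximum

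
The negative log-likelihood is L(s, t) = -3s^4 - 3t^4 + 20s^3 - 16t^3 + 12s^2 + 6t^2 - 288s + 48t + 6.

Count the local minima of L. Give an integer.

1

L separates as a function of s plus a function of t, so ∇L=0 decouples.
∂L/∂s = -12(s - 4)(s - 3)(s + 2) = 0 at s ∈ {-2, 3, 4}; ∂L/∂t = -12(t - 1)(t + 1)(t + 4) = 0 at t ∈ {-4, -1, 1}.
The Hessian is diagonal: diag(L_ss, L_tt). Second derivatives: L_ss(-2)=-360, L_ss(3)=60, L_ss(4)=-72; L_tt(-4)=-180, L_tt(-1)=72, L_tt(1)=-120.
Local minima occur where both diagonal entries positive: (3, -1). Count: 1.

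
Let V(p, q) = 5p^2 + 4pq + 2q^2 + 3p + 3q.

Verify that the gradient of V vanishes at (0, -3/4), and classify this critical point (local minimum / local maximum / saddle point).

local minimum

∇V = (10p + 4q + 3, 4p + 4q + 3); substituting (0, -3/4) gives ∇V = (0, 0), so (0, -3/4) is indeed a critical point.
The Hessian of V is constant: H = [[10, 4], [4, 4]].
det(H) = 10·4 − 4² = 24.
det(H) > 0 and tr(H) = 14 > 0, so H is positive definite and the point is a local minimum.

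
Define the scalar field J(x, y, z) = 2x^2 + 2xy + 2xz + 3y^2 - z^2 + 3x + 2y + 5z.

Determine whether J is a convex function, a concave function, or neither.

J is quadratic, so its Hessian is the constant matrix H = [[4, 2, 2], [2, 6, 0], [2, 0, -2]].
Leading principal minors: 4, 20, -64.
Neither pattern holds ⇒ H is indefinite ⇒ neither convex nor concave.

neither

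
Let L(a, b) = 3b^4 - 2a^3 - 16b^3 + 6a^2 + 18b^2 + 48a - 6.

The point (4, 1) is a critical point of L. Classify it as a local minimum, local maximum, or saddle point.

local maximum

The mixed partial ∂²L/∂a∂b is 0, so the Hessian at any point is diag(L_aa, L_bb) = diag(12(-a + 1), 12(3b^2 - 8b + 3)).
At (4, 1): H = diag(-36, -24).
Both eigenvalues are negative, so H is negative definite: a local maximum.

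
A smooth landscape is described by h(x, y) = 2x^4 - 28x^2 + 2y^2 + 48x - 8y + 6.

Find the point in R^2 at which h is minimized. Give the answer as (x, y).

(-3, 2)

h(x,y) separates as P(x) + Q(y) + 6, so its minimum is min P + min Q + 6.
P'(x) = 8(x - 2)(x - 1)(x + 3) vanishes at x ∈ {-3, 1, 2}; Q'(y) = 4y - 8 vanishes at y ∈ {2}.
Local minima of P (where P''>0): P(-3)=-234, P(2)=16. Local minima of Q: Q(2)=-8.
So the global minimum of h is P(-3) + Q(2) + 6 = -234 − 8 + 6 = -236, attained at (-3, 2).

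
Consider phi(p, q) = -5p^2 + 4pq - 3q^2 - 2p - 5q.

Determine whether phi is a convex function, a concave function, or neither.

phi is quadratic, so its Hessian is the constant matrix H = [[-10, 4], [4, -6]].
det(H) = 44, tr(H) = -16.
det(H) > 0 and tr(H) < 0, so H is negative definite everywhere: concave.

concave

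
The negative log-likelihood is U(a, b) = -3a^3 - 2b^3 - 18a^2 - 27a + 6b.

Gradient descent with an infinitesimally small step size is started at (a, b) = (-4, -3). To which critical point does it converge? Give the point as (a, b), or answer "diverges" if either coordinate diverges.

(-3, -1)

U is separable, so gradient descent decouples: a follows -∂U/∂a, b follows -∂U/∂b.
∂U/∂a = -9(a + 1)(a + 3); at a=-4 this is -27, so a increases.
∂U/∂b = -6(b - 1)(b + 1); at b=-3 this is -48, so b increases.
a converges to its nearest critical value -3 (a local min of the a-part); b converges to -1. The iterate converges to (-3, -1).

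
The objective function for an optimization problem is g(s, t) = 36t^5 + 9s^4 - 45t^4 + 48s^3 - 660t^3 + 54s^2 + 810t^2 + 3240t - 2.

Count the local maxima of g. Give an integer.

g separates as a function of s plus a function of t, so ∇g=0 decouples.
∂g/∂s = 36s(s + 1)(s + 3) = 0 at s ∈ {-3, -1, 0}; ∂g/∂t = 180(t - 3)(t - 2)(t + 1)(t + 3) = 0 at t ∈ {-3, -1, 2, 3}.
The Hessian is diagonal: diag(g_ss, g_tt). Second derivatives: g_ss(-3)=216, g_ss(-1)=-72, g_ss(0)=108; g_tt(-3)=-10800, g_tt(-1)=4320, g_tt(2)=-2700, g_tt(3)=4320.
Local maxima occur where both diagonal entries negative: (-1, -3), (-1, 2). Count: 2.

2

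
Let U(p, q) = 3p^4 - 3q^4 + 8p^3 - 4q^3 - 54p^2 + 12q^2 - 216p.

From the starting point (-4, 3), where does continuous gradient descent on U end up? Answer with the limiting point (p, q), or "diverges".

U is separable, so gradient descent decouples: p follows -∂U/∂p, q follows -∂U/∂q.
∂U/∂p = 12(p - 3)(p + 2)(p + 3); at p=-4 this is -168, so p increases.
∂U/∂q = -12q(q - 1)(q + 2); at q=3 this is -360, so q increases.
The q-coordinate has no critical point in that direction and runs off to infinity.

diverges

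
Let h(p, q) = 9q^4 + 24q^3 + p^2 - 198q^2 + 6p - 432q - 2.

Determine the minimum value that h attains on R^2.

-1712

h(p,q) separates as A(p) + B(q) − 2, so its minimum is min A + min B − 2.
A'(p) = 2p + 6 vanishes at p ∈ {-3}; B'(q) = 36(q - 3)(q + 1)(q + 4) vanishes at q ∈ {-4, -1, 3}.
Local minima of A (where A''>0): A(-3)=-9. Local minima of B: B(-4)=-672, B(3)=-1701.
So the global minimum of h is A(-3) + B(3) − 2 = -9 − 1701 − 2 = -1712, attained at (-3, 3).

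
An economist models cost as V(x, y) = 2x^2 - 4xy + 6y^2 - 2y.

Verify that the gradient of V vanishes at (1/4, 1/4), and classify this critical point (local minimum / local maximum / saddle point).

∇V = (4x - 4y, -4x + 12y - 2); substituting (1/4, 1/4) gives ∇V = (0, 0), so (1/4, 1/4) is indeed a critical point.
The Hessian of V is constant: H = [[4, -4], [-4, 12]].
det(H) = 4·12 − (-4)² = 32.
det(H) > 0 and tr(H) = 16 > 0, so H is positive definite and the point is a local minimum.

local minimum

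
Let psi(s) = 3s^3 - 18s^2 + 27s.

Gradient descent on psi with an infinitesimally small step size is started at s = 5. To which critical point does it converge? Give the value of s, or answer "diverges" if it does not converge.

3

psi'(s) = 9(s - 3)(s - 1), so psi'(5) = 72.
Gradient descent moves in the -psi' direction, i.e. s is decreasing.
The nearest critical point in that direction is s = 3, where psi'' = 18 > 0 (a local minimum). The iterate converges there.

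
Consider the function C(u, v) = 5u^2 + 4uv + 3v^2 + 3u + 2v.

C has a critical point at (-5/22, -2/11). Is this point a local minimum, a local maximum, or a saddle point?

local minimum

The Hessian of C is constant: H = [[10, 4], [4, 6]].
det(H) = 10·6 − 4² = 44.
det(H) > 0 and tr(H) = 16 > 0, so H is positive definite and the point is a local minimum.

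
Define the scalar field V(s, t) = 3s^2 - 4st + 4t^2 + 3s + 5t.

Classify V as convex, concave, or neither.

V is quadratic, so its Hessian is the constant matrix H = [[6, -4], [-4, 8]].
det(H) = 32, tr(H) = 14.
det(H) > 0 and tr(H) > 0, so H is positive definite everywhere: convex.

convex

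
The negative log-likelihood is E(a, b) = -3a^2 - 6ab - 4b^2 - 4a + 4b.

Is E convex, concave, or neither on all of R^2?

concave

E is quadratic, so its Hessian is the constant matrix H = [[-6, -6], [-6, -8]].
det(H) = 12, tr(H) = -14.
det(H) > 0 and tr(H) < 0, so H is negative definite everywhere: concave.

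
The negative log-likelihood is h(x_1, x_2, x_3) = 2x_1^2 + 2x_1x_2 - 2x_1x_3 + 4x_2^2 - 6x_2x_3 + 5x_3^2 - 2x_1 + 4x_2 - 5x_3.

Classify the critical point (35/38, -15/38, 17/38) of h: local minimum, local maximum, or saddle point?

The Hessian is constant: H = [[4, 2, -2], [2, 8, -6], [-2, -6, 10]].
Leading principal minors: Δ₁ = 4, Δ₂ = 28, Δ₃ = 152.
All leading minors are positive, so H is positive definite: a local minimum.

local minimum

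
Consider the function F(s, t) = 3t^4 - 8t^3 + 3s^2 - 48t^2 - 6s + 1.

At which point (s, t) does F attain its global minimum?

F(s,t) separates as P(s) + Q(t) + 1, so its minimum is min P + min Q + 1.
P'(s) = 6s - 6 vanishes at s ∈ {1}; Q'(t) = 12t(t - 4)(t + 2) vanishes at t ∈ {-2, 0, 4}.
Local minima of P (where P''>0): P(1)=-3. Local minima of Q: Q(-2)=-80, Q(4)=-512.
So the global minimum of F is P(1) + Q(4) + 1 = -3 − 512 + 1 = -514, attained at (1, 4).

(1, 4)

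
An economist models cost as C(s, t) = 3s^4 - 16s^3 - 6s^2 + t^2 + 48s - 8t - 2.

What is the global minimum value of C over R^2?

C(s,t) separates as P(s) + Q(t) − 2, so its minimum is min P + min Q − 2.
P'(s) = 12(s - 4)(s - 1)(s + 1) vanishes at s ∈ {-1, 1, 4}; Q'(t) = 2(t - 4) vanishes at t ∈ {4}.
Local minima of P (where P''>0): P(-1)=-35, P(4)=-160. Local minima of Q: Q(4)=-16.
So the global minimum of C is P(4) + Q(4) − 2 = -160 − 16 − 2 = -178, attained at (4, 4).

-178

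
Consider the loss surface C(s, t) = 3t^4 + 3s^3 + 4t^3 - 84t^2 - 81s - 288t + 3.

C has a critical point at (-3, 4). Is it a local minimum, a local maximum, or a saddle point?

The mixed partial ∂²C/∂s∂t is 0, so the Hessian at any point is diag(C_ss, C_tt) = diag(18s, 12(3t^2 + 2t - 14)).
At (-3, 4): H = diag(-54, 504).
The eigenvalues have opposite signs, so H is indefinite: a saddle point.

saddle point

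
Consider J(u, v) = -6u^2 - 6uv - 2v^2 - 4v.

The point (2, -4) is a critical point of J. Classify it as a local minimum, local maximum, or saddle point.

The Hessian of J is constant: H = [[-12, -6], [-6, -4]].
det(H) = (-12)·(-4) − (-6)² = 12.
det(H) > 0 and tr(H) = -16 < 0, so H is negative definite and the point is a local maximum.

local maximum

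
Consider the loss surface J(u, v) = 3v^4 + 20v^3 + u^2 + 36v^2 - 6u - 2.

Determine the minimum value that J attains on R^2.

-11

J(u,v) separates as P(u) + Q(v) − 2, so its minimum is min P + min Q − 2.
P'(u) = 2u - 6 vanishes at u ∈ {3}; Q'(v) = 12v(v + 2)(v + 3) vanishes at v ∈ {-3, -2, 0}.
Local minima of P (where P''>0): P(3)=-9. Local minima of Q: Q(-3)=27, Q(0)=0.
So the global minimum of J is P(3) + Q(0) − 2 = -9 + 0 − 2 = -11, attained at (3, 0).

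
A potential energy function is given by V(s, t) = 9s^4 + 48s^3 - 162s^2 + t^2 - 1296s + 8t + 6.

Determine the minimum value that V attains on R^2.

V(s,t) separates as P(s) + Q(t) + 6, so its minimum is min P + min Q + 6.
P'(s) = 36(s - 3)(s + 3)(s + 4) vanishes at s ∈ {-4, -3, 3}; Q'(t) = 2(t + 4) vanishes at t ∈ {-4}.
Local minima of P (where P''>0): P(-4)=1824, P(3)=-3321. Local minima of Q: Q(-4)=-16.
So the global minimum of V is P(3) + Q(-4) + 6 = -3321 − 16 + 6 = -3331, attained at (3, -4).

-3331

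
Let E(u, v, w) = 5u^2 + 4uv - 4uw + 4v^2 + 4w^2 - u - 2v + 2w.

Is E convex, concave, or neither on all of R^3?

E is quadratic, so its Hessian is the constant matrix H = [[10, 4, -4], [4, 8, 0], [-4, 0, 8]].
Leading principal minors: 10, 64, 384.
All positive ⇒ H ≻ 0 ⇒ convex.

convex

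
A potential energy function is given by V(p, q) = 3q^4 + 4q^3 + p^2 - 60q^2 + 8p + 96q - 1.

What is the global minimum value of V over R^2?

V(p,q) separates as A(p) + B(q) − 1, so its minimum is min A + min B − 1.
A'(p) = 2p + 8 vanishes at p ∈ {-4}; B'(q) = 12(q - 2)(q - 1)(q + 4) vanishes at q ∈ {-4, 1, 2}.
Local minima of A (where A''>0): A(-4)=-16. Local minima of B: B(-4)=-832, B(2)=32.
So the global minimum of V is A(-4) + B(-4) − 1 = -16 − 832 − 1 = -849, attained at (-4, -4).

-849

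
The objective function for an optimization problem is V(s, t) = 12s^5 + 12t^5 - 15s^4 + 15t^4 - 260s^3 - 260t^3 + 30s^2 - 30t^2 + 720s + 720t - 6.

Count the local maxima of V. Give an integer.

V separates as a function of s plus a function of t, so ∇V=0 decouples.
∂V/∂s = 60(s - 4)(s - 1)(s + 1)(s + 3) = 0 at s ∈ {-3, -1, 1, 4}; ∂V/∂t = 60(t - 3)(t - 1)(t + 1)(t + 4) = 0 at t ∈ {-4, -1, 1, 3}.
The Hessian is diagonal: diag(V_ss, V_tt). Second derivatives: V_ss(-3)=-3360, V_ss(-1)=1200, V_ss(1)=-1440, V_ss(4)=6300; V_tt(-4)=-6300, V_tt(-1)=1440, V_tt(1)=-1200, V_tt(3)=3360.
Local maxima occur where both diagonal entries negative: (-3, -4), (-3, 1), (1, -4), (1, 1). Count: 4.

4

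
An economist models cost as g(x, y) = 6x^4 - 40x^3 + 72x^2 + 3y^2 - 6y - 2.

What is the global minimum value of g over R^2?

g(x,y) separates as P(x) + Q(y) − 2, so its minimum is min P + min Q − 2.
P'(x) = 24x(x - 3)(x - 2) vanishes at x ∈ {0, 2, 3}; Q'(y) = 6y - 6 vanishes at y ∈ {1}.
Local minima of P (where P''>0): P(0)=0, P(3)=54. Local minima of Q: Q(1)=-3.
So the global minimum of g is P(0) + Q(1) − 2 = 0 − 3 − 2 = -5, attained at (0, 1).

-5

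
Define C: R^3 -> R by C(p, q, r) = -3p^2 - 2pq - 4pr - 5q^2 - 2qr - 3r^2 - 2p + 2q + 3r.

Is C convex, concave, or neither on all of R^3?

C is quadratic, so its Hessian is the constant matrix H = [[-6, -2, -4], [-2, -10, -2], [-4, -2, -6]].
Leading principal minors: -6, 56, -184.
Signs alternate −, +, − ⇒ H ≺ 0 ⇒ concave.

concave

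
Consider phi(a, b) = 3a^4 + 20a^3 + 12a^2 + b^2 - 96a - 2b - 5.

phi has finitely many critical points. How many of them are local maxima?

phi separates as a function of a plus a function of b, so ∇phi=0 decouples.
∂phi/∂a = 12(a - 1)(a + 2)(a + 4) = 0 at a ∈ {-4, -2, 1}; ∂phi/∂b = 2(b - 1) = 0 at b ∈ {1}.
The Hessian is diagonal: diag(phi_aa, phi_bb). Second derivatives: phi_aa(-4)=120, phi_aa(-2)=-72, phi_aa(1)=180; phi_bb(1)=2.
Local maxima occur where both diagonal entries negative: none. Count: 0.

0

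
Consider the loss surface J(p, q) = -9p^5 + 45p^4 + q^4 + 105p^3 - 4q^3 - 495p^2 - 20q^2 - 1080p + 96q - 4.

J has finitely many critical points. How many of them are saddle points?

J separates as a function of p plus a function of q, so ∇J=0 decouples.
∂J/∂p = -45(p - 4)(p - 3)(p + 1)(p + 2) = 0 at p ∈ {-2, -1, 3, 4}; ∂J/∂q = 4(q - 4)(q - 2)(q + 3) = 0 at q ∈ {-3, 2, 4}.
The Hessian is diagonal: diag(J_pp, J_qq). Second derivatives: J_pp(-2)=1350, J_pp(-1)=-900, J_pp(3)=900, J_pp(4)=-1350; J_qq(-3)=140, J_qq(2)=-40, J_qq(4)=56.
Saddle points occur where the two diagonal entries have opposite signs: (-2, 2), (-1, -3), (-1, 4), (3, 2), (4, -3), (4, 4). Count: 6.

6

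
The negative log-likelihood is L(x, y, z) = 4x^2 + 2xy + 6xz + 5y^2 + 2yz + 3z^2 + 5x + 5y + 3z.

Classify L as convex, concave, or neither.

convex

L is quadratic, so its Hessian is the constant matrix H = [[8, 2, 6], [2, 10, 2], [6, 2, 6]].
Leading principal minors: 8, 76, 112.
All positive ⇒ H ≻ 0 ⇒ convex.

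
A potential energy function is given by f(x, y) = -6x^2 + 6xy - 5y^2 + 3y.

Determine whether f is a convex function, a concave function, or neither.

f is quadratic, so its Hessian is the constant matrix H = [[-12, 6], [6, -10]].
det(H) = 84, tr(H) = -22.
det(H) > 0 and tr(H) < 0, so H is negative definite everywhere: concave.

concave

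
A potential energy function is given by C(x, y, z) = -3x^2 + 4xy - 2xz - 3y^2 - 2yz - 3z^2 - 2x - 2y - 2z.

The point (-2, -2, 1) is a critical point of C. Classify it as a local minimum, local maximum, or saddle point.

local maximum

The Hessian is constant: H = [[-6, 4, -2], [4, -6, -2], [-2, -2, -6]].
Leading principal minors: Δ₁ = -6, Δ₂ = 20, Δ₃ = -40.
The minors alternate sign starting negative (−, +, −), so H is negative definite: a local maximum.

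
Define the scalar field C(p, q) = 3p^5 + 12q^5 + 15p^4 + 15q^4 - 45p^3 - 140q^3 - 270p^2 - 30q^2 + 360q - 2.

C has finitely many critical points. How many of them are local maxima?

4

C separates as a function of p plus a function of q, so ∇C=0 decouples.
∂C/∂p = 15p(p - 3)(p + 3)(p + 4) = 0 at p ∈ {-4, -3, 0, 3}; ∂C/∂q = 60(q - 2)(q - 1)(q + 1)(q + 3) = 0 at q ∈ {-3, -1, 1, 2}.
The Hessian is diagonal: diag(C_pp, C_qq). Second derivatives: C_pp(-4)=-420, C_pp(-3)=270, C_pp(0)=-540, C_pp(3)=1890; C_qq(-3)=-2400, C_qq(-1)=720, C_qq(1)=-480, C_qq(2)=900.
Local maxima occur where both diagonal entries negative: (-4, -3), (-4, 1), (0, -3), (0, 1). Count: 4.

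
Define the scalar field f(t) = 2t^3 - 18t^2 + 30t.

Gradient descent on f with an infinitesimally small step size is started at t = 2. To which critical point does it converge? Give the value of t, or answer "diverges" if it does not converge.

f'(t) = 6(t - 5)(t - 1), so f'(2) = -18.
Gradient descent moves in the -f' direction, i.e. t is increasing.
The nearest critical point in that direction is t = 5, where f'' = 24 > 0 (a local minimum). The iterate converges there.

5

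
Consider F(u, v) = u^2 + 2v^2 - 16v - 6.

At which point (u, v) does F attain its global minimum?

F(u,v) separates as P(u) + Q(v) − 6, so its minimum is min P + min Q − 6.
P'(u) = 2u vanishes at u ∈ {0}; Q'(v) = 4v - 16 vanishes at v ∈ {4}.
Local minima of P (where P''>0): P(0)=0. Local minima of Q: Q(4)=-32.
So the global minimum of F is P(0) + Q(4) − 6 = 0 − 32 − 6 = -38, attained at (0, 4).

(0, 4)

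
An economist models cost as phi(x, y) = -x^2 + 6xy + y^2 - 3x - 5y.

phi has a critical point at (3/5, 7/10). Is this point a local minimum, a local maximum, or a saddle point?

saddle point

The Hessian of phi is constant: H = [[-2, 6], [6, 2]].
det(H) = (-2)·2 − 6² = -40.
Since det(H) < 0, H is indefinite and the critical point is a saddle point.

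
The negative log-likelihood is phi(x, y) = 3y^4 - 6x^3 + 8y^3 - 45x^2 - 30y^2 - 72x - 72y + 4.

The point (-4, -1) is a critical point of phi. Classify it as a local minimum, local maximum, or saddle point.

saddle point

The mixed partial ∂²phi/∂x∂y is 0, so the Hessian at any point is diag(phi_xx, phi_yy) = diag(-18(2x + 5), 12(3y^2 + 4y - 5)).
At (-4, -1): H = diag(54, -72).
The eigenvalues have opposite signs, so H is indefinite: a saddle point.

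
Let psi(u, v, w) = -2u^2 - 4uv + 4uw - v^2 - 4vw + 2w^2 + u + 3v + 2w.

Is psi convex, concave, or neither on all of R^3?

psi is quadratic, so its Hessian is the constant matrix H = [[-4, -4, 4], [-4, -2, -4], [4, -4, 4]].
Leading principal minors: -4, -8, 192.
Neither pattern holds ⇒ H is indefinite ⇒ neither convex nor concave.

neither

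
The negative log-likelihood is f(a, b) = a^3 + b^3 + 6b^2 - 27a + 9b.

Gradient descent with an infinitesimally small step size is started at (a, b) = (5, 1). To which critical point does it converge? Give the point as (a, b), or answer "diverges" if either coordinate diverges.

f is separable, so gradient descent decouples: a follows -∂f/∂a, b follows -∂f/∂b.
∂f/∂a = 3(a - 3)(a + 3); at a=5 this is 48, so a decreases.
∂f/∂b = 3(b + 1)(b + 3); at b=1 this is 24, so b decreases.
a converges to its nearest critical value 3 (a local min of the a-part); b converges to -1. The iterate converges to (3, -1).

(3, -1)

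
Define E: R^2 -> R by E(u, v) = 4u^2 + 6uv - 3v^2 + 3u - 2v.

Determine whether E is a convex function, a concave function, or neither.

E is quadratic, so its Hessian is the constant matrix H = [[8, 6], [6, -6]].
det(H) = -84, tr(H) = 2.
det(H) < 0, so H is indefinite: neither convex nor concave.

neither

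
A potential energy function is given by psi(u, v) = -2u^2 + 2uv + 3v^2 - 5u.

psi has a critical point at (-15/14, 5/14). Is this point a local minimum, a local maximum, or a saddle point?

The Hessian of psi is constant: H = [[-4, 2], [2, 6]].
det(H) = (-4)·6 − 2² = -28.
Since det(H) < 0, H is indefinite and the critical point is a saddle point.

saddle point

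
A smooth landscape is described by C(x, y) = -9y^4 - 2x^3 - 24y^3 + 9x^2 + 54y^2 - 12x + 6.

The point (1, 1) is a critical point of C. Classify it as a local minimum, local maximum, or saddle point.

The mixed partial ∂²C/∂x∂y is 0, so the Hessian at any point is diag(C_xx, C_yy) = diag(6(-2x + 3), 36(-3y^2 - 4y + 3)).
At (1, 1): H = diag(6, -144).
The eigenvalues have opposite signs, so H is indefinite: a saddle point.

saddle point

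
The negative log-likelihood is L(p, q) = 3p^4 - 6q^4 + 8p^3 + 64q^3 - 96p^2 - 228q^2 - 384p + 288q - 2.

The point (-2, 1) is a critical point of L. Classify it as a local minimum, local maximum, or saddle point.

local maximum

The mixed partial ∂²L/∂p∂q is 0, so the Hessian at any point is diag(L_pp, L_qq) = diag(12(3p^2 + 4p - 16), 24(-3q^2 + 16q - 19)).
At (-2, 1): H = diag(-144, -144).
Both eigenvalues are negative, so H is negative definite: a local maximum.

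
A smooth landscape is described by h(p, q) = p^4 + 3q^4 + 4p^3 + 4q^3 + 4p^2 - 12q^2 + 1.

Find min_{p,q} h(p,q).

h(p,q) separates as A(p) + B(q) + 1, so its minimum is min A + min B + 1.
A'(p) = 4p(p + 1)(p + 2) vanishes at p ∈ {-2, -1, 0}; B'(q) = 12q(q - 1)(q + 2) vanishes at q ∈ {-2, 0, 1}.
Local minima of A (where A''>0): A(-2)=0, A(0)=0. Local minima of B: B(-2)=-32, B(1)=-5.
So the global minimum of h is A(-2) + B(-2) + 1 = 0 − 32 + 1 = -31, attained at (-2, -2).

-31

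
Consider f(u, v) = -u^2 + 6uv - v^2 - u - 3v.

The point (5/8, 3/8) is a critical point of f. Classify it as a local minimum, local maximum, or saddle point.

saddle point

The Hessian of f is constant: H = [[-2, 6], [6, -2]].
det(H) = (-2)·(-2) − 6² = -32.
Since det(H) < 0, H is indefinite and the critical point is a saddle point.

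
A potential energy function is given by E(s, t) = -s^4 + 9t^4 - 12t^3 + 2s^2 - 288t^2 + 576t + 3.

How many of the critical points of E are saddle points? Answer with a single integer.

E separates as a function of s plus a function of t, so ∇E=0 decouples.
∂E/∂s = -4s(s - 1)(s + 1) = 0 at s ∈ {-1, 0, 1}; ∂E/∂t = 36(t - 4)(t - 1)(t + 4) = 0 at t ∈ {-4, 1, 4}.
The Hessian is diagonal: diag(E_ss, E_tt). Second derivatives: E_ss(-1)=-8, E_ss(0)=4, E_ss(1)=-8; E_tt(-4)=1440, E_tt(1)=-540, E_tt(4)=864.
Saddle points occur where the two diagonal entries have opposite signs: (-1, -4), (-1, 4), (0, 1), (1, -4), (1, 4). Count: 5.

5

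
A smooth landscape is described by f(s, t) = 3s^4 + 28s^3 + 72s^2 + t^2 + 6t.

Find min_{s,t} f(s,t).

-9

f(s,t) separates as P(s) + Q(t), so its minimum is min P + min Q.
P'(s) = 12s(s + 3)(s + 4) vanishes at s ∈ {-4, -3, 0}; Q'(t) = 2(t + 3) vanishes at t ∈ {-3}.
Local minima of P (where P''>0): P(-4)=128, P(0)=0. Local minima of Q: Q(-3)=-9.
So the global minimum of f is P(0) + Q(-3) = 0 − 9 = -9, attained at (0, -3).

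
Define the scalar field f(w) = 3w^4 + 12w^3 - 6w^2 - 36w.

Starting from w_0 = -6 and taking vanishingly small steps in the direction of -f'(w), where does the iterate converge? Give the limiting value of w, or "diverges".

-3

f'(w) = 12(w - 1)(w + 1)(w + 3), so f'(-6) = -1260.
Gradient descent moves in the -f' direction, i.e. w is increasing.
The nearest critical point in that direction is w = -3, where f'' = 96 > 0 (a local minimum). The iterate converges there.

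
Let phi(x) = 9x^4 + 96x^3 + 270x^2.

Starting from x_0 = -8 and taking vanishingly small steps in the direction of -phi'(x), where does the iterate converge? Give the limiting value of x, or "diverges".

phi'(x) = 36x(x + 3)(x + 5), so phi'(-8) = -4320.
Gradient descent moves in the -phi' direction, i.e. x is increasing.
The nearest critical point in that direction is x = -5, where phi'' = 360 > 0 (a local minimum). The iterate converges there.

-5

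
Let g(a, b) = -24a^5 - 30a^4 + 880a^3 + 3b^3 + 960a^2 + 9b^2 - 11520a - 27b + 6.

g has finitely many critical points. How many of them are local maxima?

g separates as a function of a plus a function of b, so ∇g=0 decouples.
∂g/∂a = -120(a - 4)(a - 2)(a + 3)(a + 4) = 0 at a ∈ {-4, -3, 2, 4}; ∂g/∂b = 9(b - 1)(b + 3) = 0 at b ∈ {-3, 1}.
The Hessian is diagonal: diag(g_aa, g_bb). Second derivatives: g_aa(-4)=5760, g_aa(-3)=-4200, g_aa(2)=7200, g_aa(4)=-13440; g_bb(-3)=-36, g_bb(1)=36.
Local maxima occur where both diagonal entries negative: (-3, -3), (4, -3). Count: 2.

2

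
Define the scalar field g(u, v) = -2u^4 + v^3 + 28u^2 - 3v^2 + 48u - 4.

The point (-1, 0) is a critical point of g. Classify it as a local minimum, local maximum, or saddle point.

The mixed partial ∂²g/∂u∂v is 0, so the Hessian at any point is diag(g_uu, g_vv) = diag(8(-3u^2 + 7), 6(v - 1)).
At (-1, 0): H = diag(32, -6).
The eigenvalues have opposite signs, so H is indefinite: a saddle point.

saddle point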